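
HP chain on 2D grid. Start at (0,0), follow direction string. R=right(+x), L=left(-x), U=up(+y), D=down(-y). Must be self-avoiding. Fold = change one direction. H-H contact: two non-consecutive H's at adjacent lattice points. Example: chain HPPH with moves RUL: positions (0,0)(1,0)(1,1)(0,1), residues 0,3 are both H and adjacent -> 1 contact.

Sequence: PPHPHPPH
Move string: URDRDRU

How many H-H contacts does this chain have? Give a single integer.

Positions: [(0, 0), (0, 1), (1, 1), (1, 0), (2, 0), (2, -1), (3, -1), (3, 0)]
H-H contact: residue 4 @(2,0) - residue 7 @(3, 0)

Answer: 1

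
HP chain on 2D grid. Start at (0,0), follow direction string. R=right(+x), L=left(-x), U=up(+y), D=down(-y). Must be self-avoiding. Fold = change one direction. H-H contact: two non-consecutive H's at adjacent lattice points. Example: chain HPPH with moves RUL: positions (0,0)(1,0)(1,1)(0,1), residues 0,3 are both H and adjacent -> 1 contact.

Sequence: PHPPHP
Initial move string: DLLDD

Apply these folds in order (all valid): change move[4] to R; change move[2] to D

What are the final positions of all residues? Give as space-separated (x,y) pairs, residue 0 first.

Answer: (0,0) (0,-1) (-1,-1) (-1,-2) (-1,-3) (0,-3)

Derivation:
Initial moves: DLLDD
Fold: move[4]->R => DLLDR (positions: [(0, 0), (0, -1), (-1, -1), (-2, -1), (-2, -2), (-1, -2)])
Fold: move[2]->D => DLDDR (positions: [(0, 0), (0, -1), (-1, -1), (-1, -2), (-1, -3), (0, -3)])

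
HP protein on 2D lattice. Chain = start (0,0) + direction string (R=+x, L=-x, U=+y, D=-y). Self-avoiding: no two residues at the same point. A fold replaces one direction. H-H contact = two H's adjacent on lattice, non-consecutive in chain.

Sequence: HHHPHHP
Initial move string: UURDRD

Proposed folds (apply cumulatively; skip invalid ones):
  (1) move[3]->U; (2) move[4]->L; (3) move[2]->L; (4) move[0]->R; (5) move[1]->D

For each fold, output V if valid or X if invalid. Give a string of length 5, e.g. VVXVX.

Initial: UURDRD -> [(0, 0), (0, 1), (0, 2), (1, 2), (1, 1), (2, 1), (2, 0)]
Fold 1: move[3]->U => UURURD VALID
Fold 2: move[4]->L => UURULD INVALID (collision), skipped
Fold 3: move[2]->L => UULURD INVALID (collision), skipped
Fold 4: move[0]->R => RURURD VALID
Fold 5: move[1]->D => RDRURD VALID

Answer: VXXVV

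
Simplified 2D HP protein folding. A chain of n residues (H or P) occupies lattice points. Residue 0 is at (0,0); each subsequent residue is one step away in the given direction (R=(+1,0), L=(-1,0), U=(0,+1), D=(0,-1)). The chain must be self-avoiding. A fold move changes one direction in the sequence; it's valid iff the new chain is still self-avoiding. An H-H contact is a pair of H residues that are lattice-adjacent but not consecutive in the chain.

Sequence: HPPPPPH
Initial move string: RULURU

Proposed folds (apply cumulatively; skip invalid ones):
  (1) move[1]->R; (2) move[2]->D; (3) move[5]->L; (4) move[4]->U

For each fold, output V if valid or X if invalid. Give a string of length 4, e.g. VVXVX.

Initial: RULURU -> [(0, 0), (1, 0), (1, 1), (0, 1), (0, 2), (1, 2), (1, 3)]
Fold 1: move[1]->R => RRLURU INVALID (collision), skipped
Fold 2: move[2]->D => RUDURU INVALID (collision), skipped
Fold 3: move[5]->L => RULURL INVALID (collision), skipped
Fold 4: move[4]->U => RULUUU VALID

Answer: XXXV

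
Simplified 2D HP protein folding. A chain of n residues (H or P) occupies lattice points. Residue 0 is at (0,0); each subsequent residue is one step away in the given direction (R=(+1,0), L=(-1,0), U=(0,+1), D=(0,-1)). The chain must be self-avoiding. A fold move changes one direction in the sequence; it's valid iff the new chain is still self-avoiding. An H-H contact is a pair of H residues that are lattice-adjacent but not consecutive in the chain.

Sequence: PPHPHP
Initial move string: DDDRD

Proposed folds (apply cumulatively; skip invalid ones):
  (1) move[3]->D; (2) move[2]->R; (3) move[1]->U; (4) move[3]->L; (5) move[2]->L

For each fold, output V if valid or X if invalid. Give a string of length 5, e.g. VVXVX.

Initial: DDDRD -> [(0, 0), (0, -1), (0, -2), (0, -3), (1, -3), (1, -4)]
Fold 1: move[3]->D => DDDDD VALID
Fold 2: move[2]->R => DDRDD VALID
Fold 3: move[1]->U => DURDD INVALID (collision), skipped
Fold 4: move[3]->L => DDRLD INVALID (collision), skipped
Fold 5: move[2]->L => DDLDD VALID

Answer: VVXXV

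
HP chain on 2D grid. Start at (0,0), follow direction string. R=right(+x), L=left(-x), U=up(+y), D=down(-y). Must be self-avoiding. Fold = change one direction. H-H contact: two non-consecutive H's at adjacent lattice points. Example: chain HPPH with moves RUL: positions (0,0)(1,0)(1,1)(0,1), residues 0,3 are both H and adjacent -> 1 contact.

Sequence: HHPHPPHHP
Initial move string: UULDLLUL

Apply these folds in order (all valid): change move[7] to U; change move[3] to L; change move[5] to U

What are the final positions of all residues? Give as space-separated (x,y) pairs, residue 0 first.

Answer: (0,0) (0,1) (0,2) (-1,2) (-2,2) (-3,2) (-3,3) (-3,4) (-3,5)

Derivation:
Initial moves: UULDLLUL
Fold: move[7]->U => UULDLLUU (positions: [(0, 0), (0, 1), (0, 2), (-1, 2), (-1, 1), (-2, 1), (-3, 1), (-3, 2), (-3, 3)])
Fold: move[3]->L => UULLLLUU (positions: [(0, 0), (0, 1), (0, 2), (-1, 2), (-2, 2), (-3, 2), (-4, 2), (-4, 3), (-4, 4)])
Fold: move[5]->U => UULLLUUU (positions: [(0, 0), (0, 1), (0, 2), (-1, 2), (-2, 2), (-3, 2), (-3, 3), (-3, 4), (-3, 5)])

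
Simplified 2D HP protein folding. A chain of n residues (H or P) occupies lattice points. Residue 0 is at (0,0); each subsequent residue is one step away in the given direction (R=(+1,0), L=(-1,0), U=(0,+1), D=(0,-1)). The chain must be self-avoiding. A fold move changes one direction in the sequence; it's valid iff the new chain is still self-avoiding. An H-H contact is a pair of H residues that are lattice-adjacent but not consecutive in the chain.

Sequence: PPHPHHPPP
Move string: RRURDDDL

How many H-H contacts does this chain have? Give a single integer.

Positions: [(0, 0), (1, 0), (2, 0), (2, 1), (3, 1), (3, 0), (3, -1), (3, -2), (2, -2)]
H-H contact: residue 2 @(2,0) - residue 5 @(3, 0)

Answer: 1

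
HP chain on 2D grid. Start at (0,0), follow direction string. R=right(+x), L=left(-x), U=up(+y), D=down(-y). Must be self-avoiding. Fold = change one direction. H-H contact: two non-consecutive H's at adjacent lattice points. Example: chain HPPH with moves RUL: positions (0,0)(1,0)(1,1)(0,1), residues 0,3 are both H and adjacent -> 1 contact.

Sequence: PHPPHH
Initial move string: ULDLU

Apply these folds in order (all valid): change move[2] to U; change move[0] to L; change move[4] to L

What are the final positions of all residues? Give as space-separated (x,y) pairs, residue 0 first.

Answer: (0,0) (-1,0) (-2,0) (-2,1) (-3,1) (-4,1)

Derivation:
Initial moves: ULDLU
Fold: move[2]->U => ULULU (positions: [(0, 0), (0, 1), (-1, 1), (-1, 2), (-2, 2), (-2, 3)])
Fold: move[0]->L => LLULU (positions: [(0, 0), (-1, 0), (-2, 0), (-2, 1), (-3, 1), (-3, 2)])
Fold: move[4]->L => LLULL (positions: [(0, 0), (-1, 0), (-2, 0), (-2, 1), (-3, 1), (-4, 1)])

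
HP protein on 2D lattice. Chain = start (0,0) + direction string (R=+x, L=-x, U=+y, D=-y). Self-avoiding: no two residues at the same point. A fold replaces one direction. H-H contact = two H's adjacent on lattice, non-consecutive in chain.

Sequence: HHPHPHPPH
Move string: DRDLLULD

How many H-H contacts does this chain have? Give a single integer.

Positions: [(0, 0), (0, -1), (1, -1), (1, -2), (0, -2), (-1, -2), (-1, -1), (-2, -1), (-2, -2)]
H-H contact: residue 5 @(-1,-2) - residue 8 @(-2, -2)

Answer: 1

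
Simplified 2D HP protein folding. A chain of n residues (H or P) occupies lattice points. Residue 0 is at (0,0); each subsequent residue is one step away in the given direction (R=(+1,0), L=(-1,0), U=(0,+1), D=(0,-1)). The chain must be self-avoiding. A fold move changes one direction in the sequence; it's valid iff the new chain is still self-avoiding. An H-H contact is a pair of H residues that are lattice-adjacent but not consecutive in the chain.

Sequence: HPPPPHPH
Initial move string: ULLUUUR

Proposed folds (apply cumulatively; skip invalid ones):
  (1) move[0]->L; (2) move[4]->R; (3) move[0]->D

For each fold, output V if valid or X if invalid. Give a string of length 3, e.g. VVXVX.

Answer: VVV

Derivation:
Initial: ULLUUUR -> [(0, 0), (0, 1), (-1, 1), (-2, 1), (-2, 2), (-2, 3), (-2, 4), (-1, 4)]
Fold 1: move[0]->L => LLLUUUR VALID
Fold 2: move[4]->R => LLLURUR VALID
Fold 3: move[0]->D => DLLURUR VALID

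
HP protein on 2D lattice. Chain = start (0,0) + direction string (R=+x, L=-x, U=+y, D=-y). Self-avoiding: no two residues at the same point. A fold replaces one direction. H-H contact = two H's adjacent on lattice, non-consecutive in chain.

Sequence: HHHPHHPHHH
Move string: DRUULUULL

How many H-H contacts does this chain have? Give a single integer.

Positions: [(0, 0), (0, -1), (1, -1), (1, 0), (1, 1), (0, 1), (0, 2), (0, 3), (-1, 3), (-2, 3)]
H-H contact: residue 0 @(0,0) - residue 5 @(0, 1)

Answer: 1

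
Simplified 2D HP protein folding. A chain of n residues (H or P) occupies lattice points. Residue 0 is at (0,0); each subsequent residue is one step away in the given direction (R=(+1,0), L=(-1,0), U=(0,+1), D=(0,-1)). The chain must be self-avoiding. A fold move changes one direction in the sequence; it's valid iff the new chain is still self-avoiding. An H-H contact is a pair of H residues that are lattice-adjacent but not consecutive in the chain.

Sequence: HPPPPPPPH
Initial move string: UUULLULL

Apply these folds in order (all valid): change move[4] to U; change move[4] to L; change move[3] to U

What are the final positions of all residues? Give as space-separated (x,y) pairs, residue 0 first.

Answer: (0,0) (0,1) (0,2) (0,3) (0,4) (-1,4) (-1,5) (-2,5) (-3,5)

Derivation:
Initial moves: UUULLULL
Fold: move[4]->U => UUULUULL (positions: [(0, 0), (0, 1), (0, 2), (0, 3), (-1, 3), (-1, 4), (-1, 5), (-2, 5), (-3, 5)])
Fold: move[4]->L => UUULLULL (positions: [(0, 0), (0, 1), (0, 2), (0, 3), (-1, 3), (-2, 3), (-2, 4), (-3, 4), (-4, 4)])
Fold: move[3]->U => UUUULULL (positions: [(0, 0), (0, 1), (0, 2), (0, 3), (0, 4), (-1, 4), (-1, 5), (-2, 5), (-3, 5)])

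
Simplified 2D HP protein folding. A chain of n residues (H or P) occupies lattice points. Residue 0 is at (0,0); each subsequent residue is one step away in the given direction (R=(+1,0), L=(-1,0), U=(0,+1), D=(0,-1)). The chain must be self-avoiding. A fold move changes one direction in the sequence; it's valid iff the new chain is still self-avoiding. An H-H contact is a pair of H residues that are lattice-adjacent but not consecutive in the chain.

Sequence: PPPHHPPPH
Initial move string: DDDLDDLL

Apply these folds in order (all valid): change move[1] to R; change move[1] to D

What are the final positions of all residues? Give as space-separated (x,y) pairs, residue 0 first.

Answer: (0,0) (0,-1) (0,-2) (0,-3) (-1,-3) (-1,-4) (-1,-5) (-2,-5) (-3,-5)

Derivation:
Initial moves: DDDLDDLL
Fold: move[1]->R => DRDLDDLL (positions: [(0, 0), (0, -1), (1, -1), (1, -2), (0, -2), (0, -3), (0, -4), (-1, -4), (-2, -4)])
Fold: move[1]->D => DDDLDDLL (positions: [(0, 0), (0, -1), (0, -2), (0, -3), (-1, -3), (-1, -4), (-1, -5), (-2, -5), (-3, -5)])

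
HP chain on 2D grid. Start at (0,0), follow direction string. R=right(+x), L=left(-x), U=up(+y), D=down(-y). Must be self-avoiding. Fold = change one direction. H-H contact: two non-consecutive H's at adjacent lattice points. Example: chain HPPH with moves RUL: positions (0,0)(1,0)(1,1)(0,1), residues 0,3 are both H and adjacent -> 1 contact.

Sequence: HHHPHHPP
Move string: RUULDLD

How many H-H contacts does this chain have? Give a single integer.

Positions: [(0, 0), (1, 0), (1, 1), (1, 2), (0, 2), (0, 1), (-1, 1), (-1, 0)]
H-H contact: residue 0 @(0,0) - residue 5 @(0, 1)
H-H contact: residue 2 @(1,1) - residue 5 @(0, 1)

Answer: 2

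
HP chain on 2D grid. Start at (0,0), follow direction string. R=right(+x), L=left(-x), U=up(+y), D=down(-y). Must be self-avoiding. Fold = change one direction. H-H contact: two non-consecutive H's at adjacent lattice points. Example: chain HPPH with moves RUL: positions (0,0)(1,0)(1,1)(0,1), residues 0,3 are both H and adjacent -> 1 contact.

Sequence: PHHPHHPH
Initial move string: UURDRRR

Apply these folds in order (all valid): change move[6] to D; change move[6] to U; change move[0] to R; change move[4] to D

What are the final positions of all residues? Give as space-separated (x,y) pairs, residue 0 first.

Initial moves: UURDRRR
Fold: move[6]->D => UURDRRD (positions: [(0, 0), (0, 1), (0, 2), (1, 2), (1, 1), (2, 1), (3, 1), (3, 0)])
Fold: move[6]->U => UURDRRU (positions: [(0, 0), (0, 1), (0, 2), (1, 2), (1, 1), (2, 1), (3, 1), (3, 2)])
Fold: move[0]->R => RURDRRU (positions: [(0, 0), (1, 0), (1, 1), (2, 1), (2, 0), (3, 0), (4, 0), (4, 1)])
Fold: move[4]->D => RURDDRU (positions: [(0, 0), (1, 0), (1, 1), (2, 1), (2, 0), (2, -1), (3, -1), (3, 0)])

Answer: (0,0) (1,0) (1,1) (2,1) (2,0) (2,-1) (3,-1) (3,0)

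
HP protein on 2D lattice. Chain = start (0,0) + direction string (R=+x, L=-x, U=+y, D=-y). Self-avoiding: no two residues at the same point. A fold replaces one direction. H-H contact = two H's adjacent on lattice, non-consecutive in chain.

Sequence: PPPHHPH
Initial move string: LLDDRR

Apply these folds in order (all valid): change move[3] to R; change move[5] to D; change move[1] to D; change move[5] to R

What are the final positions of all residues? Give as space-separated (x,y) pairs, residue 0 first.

Answer: (0,0) (-1,0) (-1,-1) (-1,-2) (0,-2) (1,-2) (2,-2)

Derivation:
Initial moves: LLDDRR
Fold: move[3]->R => LLDRRR (positions: [(0, 0), (-1, 0), (-2, 0), (-2, -1), (-1, -1), (0, -1), (1, -1)])
Fold: move[5]->D => LLDRRD (positions: [(0, 0), (-1, 0), (-2, 0), (-2, -1), (-1, -1), (0, -1), (0, -2)])
Fold: move[1]->D => LDDRRD (positions: [(0, 0), (-1, 0), (-1, -1), (-1, -2), (0, -2), (1, -2), (1, -3)])
Fold: move[5]->R => LDDRRR (positions: [(0, 0), (-1, 0), (-1, -1), (-1, -2), (0, -2), (1, -2), (2, -2)])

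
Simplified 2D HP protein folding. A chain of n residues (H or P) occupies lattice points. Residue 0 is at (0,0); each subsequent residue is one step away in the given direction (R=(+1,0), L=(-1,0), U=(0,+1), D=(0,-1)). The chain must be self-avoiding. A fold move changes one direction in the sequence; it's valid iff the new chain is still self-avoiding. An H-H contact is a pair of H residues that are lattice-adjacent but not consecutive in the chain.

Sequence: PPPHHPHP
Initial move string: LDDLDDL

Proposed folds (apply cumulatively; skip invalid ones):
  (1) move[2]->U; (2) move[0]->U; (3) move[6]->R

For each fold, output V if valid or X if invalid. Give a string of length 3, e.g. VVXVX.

Initial: LDDLDDL -> [(0, 0), (-1, 0), (-1, -1), (-1, -2), (-2, -2), (-2, -3), (-2, -4), (-3, -4)]
Fold 1: move[2]->U => LDULDDL INVALID (collision), skipped
Fold 2: move[0]->U => UDDLDDL INVALID (collision), skipped
Fold 3: move[6]->R => LDDLDDR VALID

Answer: XXV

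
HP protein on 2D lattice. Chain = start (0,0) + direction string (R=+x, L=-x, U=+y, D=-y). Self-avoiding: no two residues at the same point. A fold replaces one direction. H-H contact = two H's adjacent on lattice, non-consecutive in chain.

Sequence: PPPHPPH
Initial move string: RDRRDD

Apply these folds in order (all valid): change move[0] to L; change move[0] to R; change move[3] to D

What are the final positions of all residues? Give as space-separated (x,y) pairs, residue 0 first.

Answer: (0,0) (1,0) (1,-1) (2,-1) (2,-2) (2,-3) (2,-4)

Derivation:
Initial moves: RDRRDD
Fold: move[0]->L => LDRRDD (positions: [(0, 0), (-1, 0), (-1, -1), (0, -1), (1, -1), (1, -2), (1, -3)])
Fold: move[0]->R => RDRRDD (positions: [(0, 0), (1, 0), (1, -1), (2, -1), (3, -1), (3, -2), (3, -3)])
Fold: move[3]->D => RDRDDD (positions: [(0, 0), (1, 0), (1, -1), (2, -1), (2, -2), (2, -3), (2, -4)])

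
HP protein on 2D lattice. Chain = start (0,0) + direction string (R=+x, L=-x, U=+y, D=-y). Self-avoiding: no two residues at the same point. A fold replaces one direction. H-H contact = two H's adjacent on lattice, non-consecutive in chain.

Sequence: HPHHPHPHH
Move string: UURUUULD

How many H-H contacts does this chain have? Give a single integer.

Answer: 1

Derivation:
Positions: [(0, 0), (0, 1), (0, 2), (1, 2), (1, 3), (1, 4), (1, 5), (0, 5), (0, 4)]
H-H contact: residue 5 @(1,4) - residue 8 @(0, 4)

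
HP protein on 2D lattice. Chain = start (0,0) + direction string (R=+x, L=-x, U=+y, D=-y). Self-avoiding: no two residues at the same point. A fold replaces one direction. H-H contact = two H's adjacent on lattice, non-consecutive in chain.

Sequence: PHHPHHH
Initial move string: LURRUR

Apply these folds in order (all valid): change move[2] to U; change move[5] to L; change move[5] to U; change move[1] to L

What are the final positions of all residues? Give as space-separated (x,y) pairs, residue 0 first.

Answer: (0,0) (-1,0) (-2,0) (-2,1) (-1,1) (-1,2) (-1,3)

Derivation:
Initial moves: LURRUR
Fold: move[2]->U => LUURUR (positions: [(0, 0), (-1, 0), (-1, 1), (-1, 2), (0, 2), (0, 3), (1, 3)])
Fold: move[5]->L => LUURUL (positions: [(0, 0), (-1, 0), (-1, 1), (-1, 2), (0, 2), (0, 3), (-1, 3)])
Fold: move[5]->U => LUURUU (positions: [(0, 0), (-1, 0), (-1, 1), (-1, 2), (0, 2), (0, 3), (0, 4)])
Fold: move[1]->L => LLURUU (positions: [(0, 0), (-1, 0), (-2, 0), (-2, 1), (-1, 1), (-1, 2), (-1, 3)])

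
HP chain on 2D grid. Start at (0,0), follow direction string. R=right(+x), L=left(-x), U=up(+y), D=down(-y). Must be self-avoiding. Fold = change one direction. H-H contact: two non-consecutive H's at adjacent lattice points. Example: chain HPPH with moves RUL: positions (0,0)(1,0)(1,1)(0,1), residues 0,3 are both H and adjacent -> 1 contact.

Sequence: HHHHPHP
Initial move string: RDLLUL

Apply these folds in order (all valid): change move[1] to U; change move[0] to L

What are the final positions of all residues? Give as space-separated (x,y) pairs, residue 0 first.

Initial moves: RDLLUL
Fold: move[1]->U => RULLUL (positions: [(0, 0), (1, 0), (1, 1), (0, 1), (-1, 1), (-1, 2), (-2, 2)])
Fold: move[0]->L => LULLUL (positions: [(0, 0), (-1, 0), (-1, 1), (-2, 1), (-3, 1), (-3, 2), (-4, 2)])

Answer: (0,0) (-1,0) (-1,1) (-2,1) (-3,1) (-3,2) (-4,2)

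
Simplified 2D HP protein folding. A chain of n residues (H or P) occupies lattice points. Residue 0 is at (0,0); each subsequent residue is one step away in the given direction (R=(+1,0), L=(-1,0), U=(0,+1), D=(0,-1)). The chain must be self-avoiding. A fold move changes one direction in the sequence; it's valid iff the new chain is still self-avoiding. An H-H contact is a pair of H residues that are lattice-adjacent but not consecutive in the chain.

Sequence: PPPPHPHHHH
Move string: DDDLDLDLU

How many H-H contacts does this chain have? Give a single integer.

Answer: 1

Derivation:
Positions: [(0, 0), (0, -1), (0, -2), (0, -3), (-1, -3), (-1, -4), (-2, -4), (-2, -5), (-3, -5), (-3, -4)]
H-H contact: residue 6 @(-2,-4) - residue 9 @(-3, -4)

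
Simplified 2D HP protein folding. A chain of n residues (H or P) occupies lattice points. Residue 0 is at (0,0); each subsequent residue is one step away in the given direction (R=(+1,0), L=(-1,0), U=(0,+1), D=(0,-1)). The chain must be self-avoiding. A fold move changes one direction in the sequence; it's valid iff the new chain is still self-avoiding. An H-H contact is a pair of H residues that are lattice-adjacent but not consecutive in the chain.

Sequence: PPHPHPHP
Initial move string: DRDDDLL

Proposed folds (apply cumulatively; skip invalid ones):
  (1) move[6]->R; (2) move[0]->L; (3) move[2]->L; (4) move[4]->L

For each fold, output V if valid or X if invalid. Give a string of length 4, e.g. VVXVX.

Answer: XXXV

Derivation:
Initial: DRDDDLL -> [(0, 0), (0, -1), (1, -1), (1, -2), (1, -3), (1, -4), (0, -4), (-1, -4)]
Fold 1: move[6]->R => DRDDDLR INVALID (collision), skipped
Fold 2: move[0]->L => LRDDDLL INVALID (collision), skipped
Fold 3: move[2]->L => DRLDDLL INVALID (collision), skipped
Fold 4: move[4]->L => DRDDLLL VALID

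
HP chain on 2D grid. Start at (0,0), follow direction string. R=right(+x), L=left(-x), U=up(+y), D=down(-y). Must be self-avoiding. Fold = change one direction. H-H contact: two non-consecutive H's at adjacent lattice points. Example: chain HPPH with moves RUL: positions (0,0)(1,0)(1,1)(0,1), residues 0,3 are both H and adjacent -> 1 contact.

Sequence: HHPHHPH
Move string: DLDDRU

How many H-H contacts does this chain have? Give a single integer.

Positions: [(0, 0), (0, -1), (-1, -1), (-1, -2), (-1, -3), (0, -3), (0, -2)]
H-H contact: residue 1 @(0,-1) - residue 6 @(0, -2)
H-H contact: residue 3 @(-1,-2) - residue 6 @(0, -2)

Answer: 2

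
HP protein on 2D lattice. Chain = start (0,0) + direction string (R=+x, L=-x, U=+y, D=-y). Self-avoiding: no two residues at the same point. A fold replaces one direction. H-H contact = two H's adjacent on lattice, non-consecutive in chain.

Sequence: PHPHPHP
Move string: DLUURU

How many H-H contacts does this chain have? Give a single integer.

Answer: 0

Derivation:
Positions: [(0, 0), (0, -1), (-1, -1), (-1, 0), (-1, 1), (0, 1), (0, 2)]
No H-H contacts found.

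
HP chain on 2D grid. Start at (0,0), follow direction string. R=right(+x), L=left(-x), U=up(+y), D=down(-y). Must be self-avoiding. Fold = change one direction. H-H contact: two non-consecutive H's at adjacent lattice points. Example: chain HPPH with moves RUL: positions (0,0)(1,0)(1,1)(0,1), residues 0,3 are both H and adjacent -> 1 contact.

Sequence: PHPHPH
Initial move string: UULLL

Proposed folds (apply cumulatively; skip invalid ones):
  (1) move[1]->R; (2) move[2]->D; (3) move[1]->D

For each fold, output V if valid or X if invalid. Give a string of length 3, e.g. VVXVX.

Initial: UULLL -> [(0, 0), (0, 1), (0, 2), (-1, 2), (-2, 2), (-3, 2)]
Fold 1: move[1]->R => URLLL INVALID (collision), skipped
Fold 2: move[2]->D => UUDLL INVALID (collision), skipped
Fold 3: move[1]->D => UDLLL INVALID (collision), skipped

Answer: XXX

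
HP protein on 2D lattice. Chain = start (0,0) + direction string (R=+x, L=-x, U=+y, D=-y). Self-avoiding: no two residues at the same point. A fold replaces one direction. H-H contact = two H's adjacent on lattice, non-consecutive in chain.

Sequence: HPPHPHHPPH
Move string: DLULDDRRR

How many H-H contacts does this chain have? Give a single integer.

Positions: [(0, 0), (0, -1), (-1, -1), (-1, 0), (-2, 0), (-2, -1), (-2, -2), (-1, -2), (0, -2), (1, -2)]
H-H contact: residue 0 @(0,0) - residue 3 @(-1, 0)

Answer: 1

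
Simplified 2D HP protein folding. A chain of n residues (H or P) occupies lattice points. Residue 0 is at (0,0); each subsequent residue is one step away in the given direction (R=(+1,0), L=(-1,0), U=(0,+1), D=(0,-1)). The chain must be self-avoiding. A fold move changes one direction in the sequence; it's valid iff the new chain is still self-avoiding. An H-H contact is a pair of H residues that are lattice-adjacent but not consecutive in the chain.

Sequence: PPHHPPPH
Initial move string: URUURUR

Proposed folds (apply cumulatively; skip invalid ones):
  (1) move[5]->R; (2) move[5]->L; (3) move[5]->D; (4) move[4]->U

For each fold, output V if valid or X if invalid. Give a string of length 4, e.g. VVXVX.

Answer: VXVX

Derivation:
Initial: URUURUR -> [(0, 0), (0, 1), (1, 1), (1, 2), (1, 3), (2, 3), (2, 4), (3, 4)]
Fold 1: move[5]->R => URUURRR VALID
Fold 2: move[5]->L => URUURLR INVALID (collision), skipped
Fold 3: move[5]->D => URUURDR VALID
Fold 4: move[4]->U => URUUUDR INVALID (collision), skipped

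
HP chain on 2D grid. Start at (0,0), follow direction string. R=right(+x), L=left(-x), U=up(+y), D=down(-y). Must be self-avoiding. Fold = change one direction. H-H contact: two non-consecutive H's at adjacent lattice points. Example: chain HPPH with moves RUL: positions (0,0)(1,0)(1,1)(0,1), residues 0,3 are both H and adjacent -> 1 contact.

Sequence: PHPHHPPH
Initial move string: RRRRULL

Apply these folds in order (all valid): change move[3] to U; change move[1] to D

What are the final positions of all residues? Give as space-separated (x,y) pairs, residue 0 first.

Initial moves: RRRRULL
Fold: move[3]->U => RRRUULL (positions: [(0, 0), (1, 0), (2, 0), (3, 0), (3, 1), (3, 2), (2, 2), (1, 2)])
Fold: move[1]->D => RDRUULL (positions: [(0, 0), (1, 0), (1, -1), (2, -1), (2, 0), (2, 1), (1, 1), (0, 1)])

Answer: (0,0) (1,0) (1,-1) (2,-1) (2,0) (2,1) (1,1) (0,1)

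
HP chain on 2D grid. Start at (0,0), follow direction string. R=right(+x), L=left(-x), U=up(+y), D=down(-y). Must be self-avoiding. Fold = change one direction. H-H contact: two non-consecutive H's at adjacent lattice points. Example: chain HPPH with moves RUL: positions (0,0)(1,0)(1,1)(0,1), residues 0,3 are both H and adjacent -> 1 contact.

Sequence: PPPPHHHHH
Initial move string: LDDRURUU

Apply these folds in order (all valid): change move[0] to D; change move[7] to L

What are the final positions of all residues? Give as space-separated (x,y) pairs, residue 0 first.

Answer: (0,0) (0,-1) (0,-2) (0,-3) (1,-3) (1,-2) (2,-2) (2,-1) (1,-1)

Derivation:
Initial moves: LDDRURUU
Fold: move[0]->D => DDDRURUU (positions: [(0, 0), (0, -1), (0, -2), (0, -3), (1, -3), (1, -2), (2, -2), (2, -1), (2, 0)])
Fold: move[7]->L => DDDRURUL (positions: [(0, 0), (0, -1), (0, -2), (0, -3), (1, -3), (1, -2), (2, -2), (2, -1), (1, -1)])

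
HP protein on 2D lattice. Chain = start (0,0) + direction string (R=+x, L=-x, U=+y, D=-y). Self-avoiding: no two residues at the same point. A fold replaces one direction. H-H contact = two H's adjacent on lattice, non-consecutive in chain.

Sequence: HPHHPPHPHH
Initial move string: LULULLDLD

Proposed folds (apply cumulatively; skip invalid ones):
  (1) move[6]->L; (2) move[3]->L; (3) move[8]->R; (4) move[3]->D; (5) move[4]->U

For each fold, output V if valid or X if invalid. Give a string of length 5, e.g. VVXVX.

Initial: LULULLDLD -> [(0, 0), (-1, 0), (-1, 1), (-2, 1), (-2, 2), (-3, 2), (-4, 2), (-4, 1), (-5, 1), (-5, 0)]
Fold 1: move[6]->L => LULULLLLD VALID
Fold 2: move[3]->L => LULLLLLLD VALID
Fold 3: move[8]->R => LULLLLLLR INVALID (collision), skipped
Fold 4: move[3]->D => LULDLLLLD VALID
Fold 5: move[4]->U => LULDULLLD INVALID (collision), skipped

Answer: VVXVX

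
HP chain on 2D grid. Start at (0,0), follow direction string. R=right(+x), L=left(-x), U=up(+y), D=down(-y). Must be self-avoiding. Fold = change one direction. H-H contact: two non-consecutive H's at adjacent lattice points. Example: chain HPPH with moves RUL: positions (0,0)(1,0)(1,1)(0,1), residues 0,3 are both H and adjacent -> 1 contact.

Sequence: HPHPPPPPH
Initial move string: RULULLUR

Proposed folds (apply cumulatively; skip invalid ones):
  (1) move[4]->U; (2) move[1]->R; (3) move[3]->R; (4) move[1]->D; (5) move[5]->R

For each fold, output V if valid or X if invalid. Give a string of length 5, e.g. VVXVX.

Initial: RULULLUR -> [(0, 0), (1, 0), (1, 1), (0, 1), (0, 2), (-1, 2), (-2, 2), (-2, 3), (-1, 3)]
Fold 1: move[4]->U => RULUULUR VALID
Fold 2: move[1]->R => RRLUULUR INVALID (collision), skipped
Fold 3: move[3]->R => RULRULUR INVALID (collision), skipped
Fold 4: move[1]->D => RDLUULUR INVALID (collision), skipped
Fold 5: move[5]->R => RULUURUR VALID

Answer: VXXXV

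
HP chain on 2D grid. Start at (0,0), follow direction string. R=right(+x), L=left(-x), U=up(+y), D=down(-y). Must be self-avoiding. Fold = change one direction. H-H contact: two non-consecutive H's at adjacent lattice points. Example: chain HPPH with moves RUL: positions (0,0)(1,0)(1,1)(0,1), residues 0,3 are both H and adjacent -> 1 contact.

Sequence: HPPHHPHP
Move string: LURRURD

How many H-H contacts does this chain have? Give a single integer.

Positions: [(0, 0), (-1, 0), (-1, 1), (0, 1), (1, 1), (1, 2), (2, 2), (2, 1)]
H-H contact: residue 0 @(0,0) - residue 3 @(0, 1)

Answer: 1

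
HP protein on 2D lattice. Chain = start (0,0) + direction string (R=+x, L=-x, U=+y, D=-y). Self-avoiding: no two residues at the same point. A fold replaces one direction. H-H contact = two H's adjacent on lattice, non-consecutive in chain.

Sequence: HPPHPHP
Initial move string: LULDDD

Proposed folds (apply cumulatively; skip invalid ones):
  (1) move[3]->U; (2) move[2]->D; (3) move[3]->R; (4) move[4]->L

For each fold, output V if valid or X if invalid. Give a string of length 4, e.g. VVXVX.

Answer: XXXV

Derivation:
Initial: LULDDD -> [(0, 0), (-1, 0), (-1, 1), (-2, 1), (-2, 0), (-2, -1), (-2, -2)]
Fold 1: move[3]->U => LULUDD INVALID (collision), skipped
Fold 2: move[2]->D => LUDDDD INVALID (collision), skipped
Fold 3: move[3]->R => LULRDD INVALID (collision), skipped
Fold 4: move[4]->L => LULDLD VALID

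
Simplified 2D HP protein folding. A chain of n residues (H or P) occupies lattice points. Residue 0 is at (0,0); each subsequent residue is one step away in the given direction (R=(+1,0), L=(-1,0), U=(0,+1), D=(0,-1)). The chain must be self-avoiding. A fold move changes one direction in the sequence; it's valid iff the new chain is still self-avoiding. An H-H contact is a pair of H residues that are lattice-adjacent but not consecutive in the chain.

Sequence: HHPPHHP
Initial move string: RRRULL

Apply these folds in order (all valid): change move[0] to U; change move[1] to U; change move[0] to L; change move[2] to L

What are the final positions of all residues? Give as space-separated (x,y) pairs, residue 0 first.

Initial moves: RRRULL
Fold: move[0]->U => URRULL (positions: [(0, 0), (0, 1), (1, 1), (2, 1), (2, 2), (1, 2), (0, 2)])
Fold: move[1]->U => UURULL (positions: [(0, 0), (0, 1), (0, 2), (1, 2), (1, 3), (0, 3), (-1, 3)])
Fold: move[0]->L => LURULL (positions: [(0, 0), (-1, 0), (-1, 1), (0, 1), (0, 2), (-1, 2), (-2, 2)])
Fold: move[2]->L => LULULL (positions: [(0, 0), (-1, 0), (-1, 1), (-2, 1), (-2, 2), (-3, 2), (-4, 2)])

Answer: (0,0) (-1,0) (-1,1) (-2,1) (-2,2) (-3,2) (-4,2)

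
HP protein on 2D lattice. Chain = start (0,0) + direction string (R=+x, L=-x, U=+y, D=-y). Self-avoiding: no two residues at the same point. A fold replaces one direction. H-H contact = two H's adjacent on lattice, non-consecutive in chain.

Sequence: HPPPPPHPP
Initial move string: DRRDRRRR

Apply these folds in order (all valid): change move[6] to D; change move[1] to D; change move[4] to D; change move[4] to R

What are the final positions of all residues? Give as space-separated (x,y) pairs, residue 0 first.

Answer: (0,0) (0,-1) (0,-2) (1,-2) (1,-3) (2,-3) (3,-3) (3,-4) (4,-4)

Derivation:
Initial moves: DRRDRRRR
Fold: move[6]->D => DRRDRRDR (positions: [(0, 0), (0, -1), (1, -1), (2, -1), (2, -2), (3, -2), (4, -2), (4, -3), (5, -3)])
Fold: move[1]->D => DDRDRRDR (positions: [(0, 0), (0, -1), (0, -2), (1, -2), (1, -3), (2, -3), (3, -3), (3, -4), (4, -4)])
Fold: move[4]->D => DDRDDRDR (positions: [(0, 0), (0, -1), (0, -2), (1, -2), (1, -3), (1, -4), (2, -4), (2, -5), (3, -5)])
Fold: move[4]->R => DDRDRRDR (positions: [(0, 0), (0, -1), (0, -2), (1, -2), (1, -3), (2, -3), (3, -3), (3, -4), (4, -4)])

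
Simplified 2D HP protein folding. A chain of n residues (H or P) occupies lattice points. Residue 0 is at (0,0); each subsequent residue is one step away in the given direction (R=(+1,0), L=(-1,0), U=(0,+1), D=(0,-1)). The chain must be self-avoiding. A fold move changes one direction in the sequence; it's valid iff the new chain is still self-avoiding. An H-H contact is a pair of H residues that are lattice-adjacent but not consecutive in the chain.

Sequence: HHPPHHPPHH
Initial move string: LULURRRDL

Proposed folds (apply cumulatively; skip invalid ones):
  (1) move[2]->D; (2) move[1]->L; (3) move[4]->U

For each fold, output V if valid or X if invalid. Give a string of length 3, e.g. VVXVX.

Initial: LULURRRDL -> [(0, 0), (-1, 0), (-1, 1), (-2, 1), (-2, 2), (-1, 2), (0, 2), (1, 2), (1, 1), (0, 1)]
Fold 1: move[2]->D => LUDURRRDL INVALID (collision), skipped
Fold 2: move[1]->L => LLLURRRDL INVALID (collision), skipped
Fold 3: move[4]->U => LULUURRDL VALID

Answer: XXV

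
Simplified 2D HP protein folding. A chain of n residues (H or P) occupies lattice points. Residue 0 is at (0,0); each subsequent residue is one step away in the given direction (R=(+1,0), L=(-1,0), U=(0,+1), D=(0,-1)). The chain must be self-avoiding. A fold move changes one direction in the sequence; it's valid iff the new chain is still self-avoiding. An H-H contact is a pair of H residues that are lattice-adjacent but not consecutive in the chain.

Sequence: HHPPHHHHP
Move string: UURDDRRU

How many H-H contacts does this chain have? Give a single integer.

Positions: [(0, 0), (0, 1), (0, 2), (1, 2), (1, 1), (1, 0), (2, 0), (3, 0), (3, 1)]
H-H contact: residue 0 @(0,0) - residue 5 @(1, 0)
H-H contact: residue 1 @(0,1) - residue 4 @(1, 1)

Answer: 2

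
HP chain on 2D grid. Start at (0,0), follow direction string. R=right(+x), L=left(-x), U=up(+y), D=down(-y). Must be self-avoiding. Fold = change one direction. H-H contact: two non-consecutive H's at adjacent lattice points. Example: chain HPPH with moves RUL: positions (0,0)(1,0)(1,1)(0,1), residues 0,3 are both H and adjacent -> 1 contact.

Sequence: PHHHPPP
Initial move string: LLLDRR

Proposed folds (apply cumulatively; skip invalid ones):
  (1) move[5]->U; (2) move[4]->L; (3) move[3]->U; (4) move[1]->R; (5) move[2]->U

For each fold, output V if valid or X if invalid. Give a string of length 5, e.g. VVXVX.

Initial: LLLDRR -> [(0, 0), (-1, 0), (-2, 0), (-3, 0), (-3, -1), (-2, -1), (-1, -1)]
Fold 1: move[5]->U => LLLDRU INVALID (collision), skipped
Fold 2: move[4]->L => LLLDLR INVALID (collision), skipped
Fold 3: move[3]->U => LLLURR VALID
Fold 4: move[1]->R => LRLURR INVALID (collision), skipped
Fold 5: move[2]->U => LLUURR VALID

Answer: XXVXV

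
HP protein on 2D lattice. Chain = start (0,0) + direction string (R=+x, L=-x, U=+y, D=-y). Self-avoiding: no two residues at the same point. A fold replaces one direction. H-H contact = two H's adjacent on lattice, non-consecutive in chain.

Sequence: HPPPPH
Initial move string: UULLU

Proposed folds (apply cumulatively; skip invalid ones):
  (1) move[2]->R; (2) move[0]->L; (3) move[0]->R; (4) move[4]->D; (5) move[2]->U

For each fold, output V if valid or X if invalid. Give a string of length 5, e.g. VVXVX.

Initial: UULLU -> [(0, 0), (0, 1), (0, 2), (-1, 2), (-2, 2), (-2, 3)]
Fold 1: move[2]->R => UURLU INVALID (collision), skipped
Fold 2: move[0]->L => LULLU VALID
Fold 3: move[0]->R => RULLU VALID
Fold 4: move[4]->D => RULLD VALID
Fold 5: move[2]->U => RUULD VALID

Answer: XVVVV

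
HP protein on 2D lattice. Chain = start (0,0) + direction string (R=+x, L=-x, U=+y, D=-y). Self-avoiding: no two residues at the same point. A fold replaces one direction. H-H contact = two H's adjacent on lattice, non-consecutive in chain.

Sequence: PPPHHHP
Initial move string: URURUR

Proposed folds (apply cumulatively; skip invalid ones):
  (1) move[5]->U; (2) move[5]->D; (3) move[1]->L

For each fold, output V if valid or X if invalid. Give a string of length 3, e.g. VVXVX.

Initial: URURUR -> [(0, 0), (0, 1), (1, 1), (1, 2), (2, 2), (2, 3), (3, 3)]
Fold 1: move[5]->U => URURUU VALID
Fold 2: move[5]->D => URURUD INVALID (collision), skipped
Fold 3: move[1]->L => ULURUU VALID

Answer: VXV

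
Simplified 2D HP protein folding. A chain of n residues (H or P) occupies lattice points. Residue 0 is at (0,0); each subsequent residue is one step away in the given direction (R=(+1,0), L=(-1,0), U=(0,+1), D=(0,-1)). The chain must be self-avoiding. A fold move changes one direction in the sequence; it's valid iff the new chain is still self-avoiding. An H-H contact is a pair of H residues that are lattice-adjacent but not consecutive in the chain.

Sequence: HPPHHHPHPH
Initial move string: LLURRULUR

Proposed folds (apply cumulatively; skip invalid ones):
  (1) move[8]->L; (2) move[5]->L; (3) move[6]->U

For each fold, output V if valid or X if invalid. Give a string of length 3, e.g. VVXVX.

Initial: LLURRULUR -> [(0, 0), (-1, 0), (-2, 0), (-2, 1), (-1, 1), (0, 1), (0, 2), (-1, 2), (-1, 3), (0, 3)]
Fold 1: move[8]->L => LLURRULUL VALID
Fold 2: move[5]->L => LLURRLLUL INVALID (collision), skipped
Fold 3: move[6]->U => LLURRUUUL VALID

Answer: VXV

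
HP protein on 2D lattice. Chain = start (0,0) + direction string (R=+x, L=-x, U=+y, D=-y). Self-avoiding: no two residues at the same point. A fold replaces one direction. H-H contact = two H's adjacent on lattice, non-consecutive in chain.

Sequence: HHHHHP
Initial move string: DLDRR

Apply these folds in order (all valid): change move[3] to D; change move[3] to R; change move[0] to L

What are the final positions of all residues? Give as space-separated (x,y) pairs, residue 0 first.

Initial moves: DLDRR
Fold: move[3]->D => DLDDR (positions: [(0, 0), (0, -1), (-1, -1), (-1, -2), (-1, -3), (0, -3)])
Fold: move[3]->R => DLDRR (positions: [(0, 0), (0, -1), (-1, -1), (-1, -2), (0, -2), (1, -2)])
Fold: move[0]->L => LLDRR (positions: [(0, 0), (-1, 0), (-2, 0), (-2, -1), (-1, -1), (0, -1)])

Answer: (0,0) (-1,0) (-2,0) (-2,-1) (-1,-1) (0,-1)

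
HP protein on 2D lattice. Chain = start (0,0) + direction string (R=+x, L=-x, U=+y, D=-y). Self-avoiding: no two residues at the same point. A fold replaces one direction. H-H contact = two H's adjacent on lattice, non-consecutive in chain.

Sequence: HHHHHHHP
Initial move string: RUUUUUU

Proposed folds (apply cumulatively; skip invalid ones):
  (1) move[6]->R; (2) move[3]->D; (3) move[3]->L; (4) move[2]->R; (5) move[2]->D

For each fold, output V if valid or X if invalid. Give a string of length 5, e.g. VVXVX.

Initial: RUUUUUU -> [(0, 0), (1, 0), (1, 1), (1, 2), (1, 3), (1, 4), (1, 5), (1, 6)]
Fold 1: move[6]->R => RUUUUUR VALID
Fold 2: move[3]->D => RUUDUUR INVALID (collision), skipped
Fold 3: move[3]->L => RUULUUR VALID
Fold 4: move[2]->R => RURLUUR INVALID (collision), skipped
Fold 5: move[2]->D => RUDLUUR INVALID (collision), skipped

Answer: VXVXX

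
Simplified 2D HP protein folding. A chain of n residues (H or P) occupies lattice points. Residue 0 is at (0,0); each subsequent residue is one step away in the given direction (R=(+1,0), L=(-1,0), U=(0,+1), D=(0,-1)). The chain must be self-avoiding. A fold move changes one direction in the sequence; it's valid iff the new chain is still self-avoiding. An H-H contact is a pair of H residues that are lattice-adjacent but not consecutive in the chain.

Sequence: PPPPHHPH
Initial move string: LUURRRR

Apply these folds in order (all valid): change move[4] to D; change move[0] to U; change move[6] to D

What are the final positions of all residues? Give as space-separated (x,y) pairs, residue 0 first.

Initial moves: LUURRRR
Fold: move[4]->D => LUURDRR (positions: [(0, 0), (-1, 0), (-1, 1), (-1, 2), (0, 2), (0, 1), (1, 1), (2, 1)])
Fold: move[0]->U => UUURDRR (positions: [(0, 0), (0, 1), (0, 2), (0, 3), (1, 3), (1, 2), (2, 2), (3, 2)])
Fold: move[6]->D => UUURDRD (positions: [(0, 0), (0, 1), (0, 2), (0, 3), (1, 3), (1, 2), (2, 2), (2, 1)])

Answer: (0,0) (0,1) (0,2) (0,3) (1,3) (1,2) (2,2) (2,1)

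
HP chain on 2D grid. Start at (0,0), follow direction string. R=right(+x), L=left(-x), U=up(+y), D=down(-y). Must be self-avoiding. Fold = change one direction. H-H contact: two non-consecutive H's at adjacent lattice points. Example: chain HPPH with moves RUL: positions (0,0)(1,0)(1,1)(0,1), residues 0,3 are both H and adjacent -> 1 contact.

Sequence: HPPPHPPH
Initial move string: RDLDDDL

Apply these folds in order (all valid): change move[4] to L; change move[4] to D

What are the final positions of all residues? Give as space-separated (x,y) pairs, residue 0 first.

Answer: (0,0) (1,0) (1,-1) (0,-1) (0,-2) (0,-3) (0,-4) (-1,-4)

Derivation:
Initial moves: RDLDDDL
Fold: move[4]->L => RDLDLDL (positions: [(0, 0), (1, 0), (1, -1), (0, -1), (0, -2), (-1, -2), (-1, -3), (-2, -3)])
Fold: move[4]->D => RDLDDDL (positions: [(0, 0), (1, 0), (1, -1), (0, -1), (0, -2), (0, -3), (0, -4), (-1, -4)])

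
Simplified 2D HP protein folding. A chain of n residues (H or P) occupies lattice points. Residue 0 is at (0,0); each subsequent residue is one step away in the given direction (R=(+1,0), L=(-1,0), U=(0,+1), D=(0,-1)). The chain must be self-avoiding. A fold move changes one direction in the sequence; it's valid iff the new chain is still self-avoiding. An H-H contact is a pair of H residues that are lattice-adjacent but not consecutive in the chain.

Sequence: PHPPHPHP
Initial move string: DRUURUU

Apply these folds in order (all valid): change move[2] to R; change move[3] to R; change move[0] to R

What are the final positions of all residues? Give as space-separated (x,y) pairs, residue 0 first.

Initial moves: DRUURUU
Fold: move[2]->R => DRRURUU (positions: [(0, 0), (0, -1), (1, -1), (2, -1), (2, 0), (3, 0), (3, 1), (3, 2)])
Fold: move[3]->R => DRRRRUU (positions: [(0, 0), (0, -1), (1, -1), (2, -1), (3, -1), (4, -1), (4, 0), (4, 1)])
Fold: move[0]->R => RRRRRUU (positions: [(0, 0), (1, 0), (2, 0), (3, 0), (4, 0), (5, 0), (5, 1), (5, 2)])

Answer: (0,0) (1,0) (2,0) (3,0) (4,0) (5,0) (5,1) (5,2)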